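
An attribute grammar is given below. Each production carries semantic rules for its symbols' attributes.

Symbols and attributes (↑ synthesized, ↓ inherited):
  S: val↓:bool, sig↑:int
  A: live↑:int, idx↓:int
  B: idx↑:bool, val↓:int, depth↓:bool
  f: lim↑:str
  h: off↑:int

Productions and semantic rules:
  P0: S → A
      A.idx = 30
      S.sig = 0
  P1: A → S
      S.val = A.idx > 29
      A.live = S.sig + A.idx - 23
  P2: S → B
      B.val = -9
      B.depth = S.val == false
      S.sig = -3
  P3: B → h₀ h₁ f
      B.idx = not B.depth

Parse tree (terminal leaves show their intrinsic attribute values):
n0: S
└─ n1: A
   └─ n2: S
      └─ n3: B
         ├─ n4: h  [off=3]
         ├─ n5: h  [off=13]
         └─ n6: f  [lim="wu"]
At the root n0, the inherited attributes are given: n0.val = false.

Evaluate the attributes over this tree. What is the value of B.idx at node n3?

1. n0.val = false  [given at root]
2. n1.idx = 30  [30]
3. n2.val = true  [A.idx > 29]
4. n3.val = -9  [-9]
5. n3.depth = false  [S.val == false]
6. n4.off = 3  [terminal]
7. n5.off = 13  [terminal]
8. n6.lim = "wu"  [terminal]
9. n3.idx = true  [not B.depth]
10. n2.sig = -3  [-3]
11. n1.live = 4  [S.sig + A.idx - 23]
12. n0.sig = 0  [0]

true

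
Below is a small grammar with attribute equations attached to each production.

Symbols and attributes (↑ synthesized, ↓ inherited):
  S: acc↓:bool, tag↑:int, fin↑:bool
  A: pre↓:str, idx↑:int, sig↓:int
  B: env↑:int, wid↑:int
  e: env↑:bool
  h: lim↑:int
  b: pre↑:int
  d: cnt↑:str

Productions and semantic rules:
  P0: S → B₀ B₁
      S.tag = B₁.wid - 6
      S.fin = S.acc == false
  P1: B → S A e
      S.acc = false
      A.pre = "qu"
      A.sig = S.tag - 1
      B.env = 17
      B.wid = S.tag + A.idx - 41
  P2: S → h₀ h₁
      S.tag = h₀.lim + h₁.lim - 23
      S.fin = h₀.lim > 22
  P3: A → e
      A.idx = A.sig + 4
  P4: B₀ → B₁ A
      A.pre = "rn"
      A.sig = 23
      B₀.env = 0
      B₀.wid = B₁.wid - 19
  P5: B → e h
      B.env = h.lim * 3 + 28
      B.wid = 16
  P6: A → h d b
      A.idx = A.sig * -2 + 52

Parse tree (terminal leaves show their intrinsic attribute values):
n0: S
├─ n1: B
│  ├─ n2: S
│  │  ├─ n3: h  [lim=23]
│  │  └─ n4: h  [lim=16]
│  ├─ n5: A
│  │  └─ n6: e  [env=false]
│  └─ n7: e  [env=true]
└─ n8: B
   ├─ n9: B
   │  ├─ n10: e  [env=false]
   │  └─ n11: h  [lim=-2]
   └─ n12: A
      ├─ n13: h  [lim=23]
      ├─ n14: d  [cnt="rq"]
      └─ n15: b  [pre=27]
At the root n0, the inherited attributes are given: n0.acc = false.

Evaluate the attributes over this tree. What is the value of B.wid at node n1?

1. n0.acc = false  [given at root]
2. n2.acc = false  [false]
3. n3.lim = 23  [terminal]
4. n4.lim = 16  [terminal]
5. n2.tag = 16  [h₀.lim + h₁.lim - 23]
6. n2.fin = true  [h₀.lim > 22]
7. n5.pre = "qu"  ["qu"]
8. n5.sig = 15  [S.tag - 1]
9. n6.env = false  [terminal]
10. n5.idx = 19  [A.sig + 4]
11. n7.env = true  [terminal]
12. n1.env = 17  [17]
13. n1.wid = -6  [S.tag + A.idx - 41]
14. n10.env = false  [terminal]
15. n11.lim = -2  [terminal]
16. n9.env = 22  [h.lim * 3 + 28]
17. n9.wid = 16  [16]
18. n12.pre = "rn"  ["rn"]
19. n12.sig = 23  [23]
20. n13.lim = 23  [terminal]
21. n14.cnt = "rq"  [terminal]
22. n15.pre = 27  [terminal]
23. n12.idx = 6  [A.sig * -2 + 52]
24. n8.env = 0  [0]
25. n8.wid = -3  [B₁.wid - 19]
26. n0.tag = -9  [B₁.wid - 6]
27. n0.fin = true  [S.acc == false]

-6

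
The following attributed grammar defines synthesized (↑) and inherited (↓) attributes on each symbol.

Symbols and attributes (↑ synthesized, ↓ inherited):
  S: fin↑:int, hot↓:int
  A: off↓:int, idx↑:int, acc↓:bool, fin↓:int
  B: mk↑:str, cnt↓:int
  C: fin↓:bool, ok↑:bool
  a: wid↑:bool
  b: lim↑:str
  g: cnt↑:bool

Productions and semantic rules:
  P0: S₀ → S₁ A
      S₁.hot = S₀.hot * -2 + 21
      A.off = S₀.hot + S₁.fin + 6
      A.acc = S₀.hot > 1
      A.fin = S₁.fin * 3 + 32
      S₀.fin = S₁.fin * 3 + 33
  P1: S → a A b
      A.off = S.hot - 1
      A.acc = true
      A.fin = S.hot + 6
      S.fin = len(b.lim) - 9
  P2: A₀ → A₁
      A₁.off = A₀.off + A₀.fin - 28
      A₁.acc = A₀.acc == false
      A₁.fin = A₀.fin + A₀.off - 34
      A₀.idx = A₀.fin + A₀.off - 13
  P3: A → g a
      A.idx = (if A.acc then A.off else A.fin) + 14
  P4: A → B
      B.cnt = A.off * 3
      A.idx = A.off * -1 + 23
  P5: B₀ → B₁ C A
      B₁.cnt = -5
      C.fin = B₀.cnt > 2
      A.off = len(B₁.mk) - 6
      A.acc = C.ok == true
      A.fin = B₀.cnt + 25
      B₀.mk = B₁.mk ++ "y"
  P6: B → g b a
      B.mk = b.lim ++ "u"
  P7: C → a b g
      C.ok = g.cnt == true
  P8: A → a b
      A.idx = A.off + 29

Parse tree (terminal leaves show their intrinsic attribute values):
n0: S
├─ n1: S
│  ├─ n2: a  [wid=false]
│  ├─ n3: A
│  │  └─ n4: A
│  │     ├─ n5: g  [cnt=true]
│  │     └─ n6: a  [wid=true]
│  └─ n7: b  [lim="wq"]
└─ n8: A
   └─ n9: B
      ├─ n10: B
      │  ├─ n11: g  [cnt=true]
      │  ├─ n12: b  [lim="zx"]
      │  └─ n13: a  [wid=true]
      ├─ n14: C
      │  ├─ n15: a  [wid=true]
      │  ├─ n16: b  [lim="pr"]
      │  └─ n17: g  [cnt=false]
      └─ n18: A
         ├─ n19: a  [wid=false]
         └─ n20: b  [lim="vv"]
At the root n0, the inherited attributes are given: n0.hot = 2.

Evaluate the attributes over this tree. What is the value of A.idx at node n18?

26

1. n0.hot = 2  [given at root]
2. n1.hot = 17  [S₀.hot * -2 + 21]
3. n2.wid = false  [terminal]
4. n3.off = 16  [S.hot - 1]
5. n3.acc = true  [true]
6. n3.fin = 23  [S.hot + 6]
7. n4.off = 11  [A₀.off + A₀.fin - 28]
8. n4.acc = false  [A₀.acc == false]
9. n4.fin = 5  [A₀.fin + A₀.off - 34]
10. n5.cnt = true  [terminal]
11. n6.wid = true  [terminal]
12. n4.idx = 19  [(if A.acc then A.off else A.fin) + 14]
13. n3.idx = 26  [A₀.fin + A₀.off - 13]
14. n7.lim = "wq"  [terminal]
15. n1.fin = -7  [len(b.lim) - 9]
16. n8.off = 1  [S₀.hot + S₁.fin + 6]
17. n8.acc = true  [S₀.hot > 1]
18. n8.fin = 11  [S₁.fin * 3 + 32]
19. n9.cnt = 3  [A.off * 3]
20. n10.cnt = -5  [-5]
21. n11.cnt = true  [terminal]
22. n12.lim = "zx"  [terminal]
23. n13.wid = true  [terminal]
24. n10.mk = "zxu"  [b.lim ++ "u"]
25. n14.fin = true  [B₀.cnt > 2]
26. n15.wid = true  [terminal]
27. n16.lim = "pr"  [terminal]
28. n17.cnt = false  [terminal]
29. n14.ok = false  [g.cnt == true]
30. n18.off = -3  [len(B₁.mk) - 6]
31. n18.acc = false  [C.ok == true]
32. n18.fin = 28  [B₀.cnt + 25]
33. n19.wid = false  [terminal]
34. n20.lim = "vv"  [terminal]
35. n18.idx = 26  [A.off + 29]
36. n9.mk = "zxuy"  [B₁.mk ++ "y"]
37. n8.idx = 22  [A.off * -1 + 23]
38. n0.fin = 12  [S₁.fin * 3 + 33]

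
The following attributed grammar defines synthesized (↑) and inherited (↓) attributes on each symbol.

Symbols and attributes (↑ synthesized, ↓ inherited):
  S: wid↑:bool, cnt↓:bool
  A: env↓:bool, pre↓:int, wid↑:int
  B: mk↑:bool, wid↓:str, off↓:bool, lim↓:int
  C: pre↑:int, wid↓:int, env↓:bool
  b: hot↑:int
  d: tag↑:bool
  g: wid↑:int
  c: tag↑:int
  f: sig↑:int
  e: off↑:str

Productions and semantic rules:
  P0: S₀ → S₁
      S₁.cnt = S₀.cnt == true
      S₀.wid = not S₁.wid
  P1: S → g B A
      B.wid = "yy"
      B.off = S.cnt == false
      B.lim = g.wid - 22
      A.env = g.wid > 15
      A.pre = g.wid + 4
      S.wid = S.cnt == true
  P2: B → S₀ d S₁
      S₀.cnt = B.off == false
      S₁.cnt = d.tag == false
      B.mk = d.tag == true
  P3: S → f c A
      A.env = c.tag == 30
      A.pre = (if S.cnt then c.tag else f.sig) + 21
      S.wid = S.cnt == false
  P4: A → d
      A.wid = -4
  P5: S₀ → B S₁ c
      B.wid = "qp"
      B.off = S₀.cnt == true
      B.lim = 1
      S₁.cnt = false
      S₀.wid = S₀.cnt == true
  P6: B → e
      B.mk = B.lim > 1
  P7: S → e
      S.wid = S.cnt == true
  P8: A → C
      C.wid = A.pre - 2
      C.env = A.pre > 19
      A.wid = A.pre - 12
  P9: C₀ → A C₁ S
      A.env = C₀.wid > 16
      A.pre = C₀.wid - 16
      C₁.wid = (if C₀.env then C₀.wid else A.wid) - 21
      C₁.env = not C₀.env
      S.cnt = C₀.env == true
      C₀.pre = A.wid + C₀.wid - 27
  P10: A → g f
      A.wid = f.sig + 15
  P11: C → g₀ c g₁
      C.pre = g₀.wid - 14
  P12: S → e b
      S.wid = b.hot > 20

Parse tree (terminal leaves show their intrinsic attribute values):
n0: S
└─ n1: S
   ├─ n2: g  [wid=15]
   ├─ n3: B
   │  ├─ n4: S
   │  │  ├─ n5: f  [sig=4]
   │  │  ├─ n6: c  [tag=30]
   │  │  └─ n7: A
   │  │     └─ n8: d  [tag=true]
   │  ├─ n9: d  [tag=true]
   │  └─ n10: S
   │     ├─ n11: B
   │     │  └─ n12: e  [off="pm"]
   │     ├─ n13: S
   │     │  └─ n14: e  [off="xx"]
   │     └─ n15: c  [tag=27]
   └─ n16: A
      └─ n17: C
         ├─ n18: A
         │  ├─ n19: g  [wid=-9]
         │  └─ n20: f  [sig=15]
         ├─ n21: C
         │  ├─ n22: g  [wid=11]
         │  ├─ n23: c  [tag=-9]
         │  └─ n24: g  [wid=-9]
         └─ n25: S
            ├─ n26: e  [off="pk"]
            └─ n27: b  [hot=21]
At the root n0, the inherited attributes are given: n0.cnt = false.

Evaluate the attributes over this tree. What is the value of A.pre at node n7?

25

1. n0.cnt = false  [given at root]
2. n1.cnt = false  [S₀.cnt == true]
3. n2.wid = 15  [terminal]
4. n3.wid = "yy"  ["yy"]
5. n3.off = true  [S.cnt == false]
6. n3.lim = -7  [g.wid - 22]
7. n4.cnt = false  [B.off == false]
8. n5.sig = 4  [terminal]
9. n6.tag = 30  [terminal]
10. n7.env = true  [c.tag == 30]
11. n7.pre = 25  [(if S.cnt then c.tag else f.sig) + 21]
12. n8.tag = true  [terminal]
13. n7.wid = -4  [-4]
14. n4.wid = true  [S.cnt == false]
15. n9.tag = true  [terminal]
16. n10.cnt = false  [d.tag == false]
17. n11.wid = "qp"  ["qp"]
18. n11.off = false  [S₀.cnt == true]
19. n11.lim = 1  [1]
20. n12.off = "pm"  [terminal]
21. n11.mk = false  [B.lim > 1]
22. n13.cnt = false  [false]
23. n14.off = "xx"  [terminal]
24. n13.wid = false  [S.cnt == true]
25. n15.tag = 27  [terminal]
26. n10.wid = false  [S₀.cnt == true]
27. n3.mk = true  [d.tag == true]
28. n16.env = false  [g.wid > 15]
29. n16.pre = 19  [g.wid + 4]
30. n17.wid = 17  [A.pre - 2]
31. n17.env = false  [A.pre > 19]
32. n18.env = true  [C₀.wid > 16]
33. n18.pre = 1  [C₀.wid - 16]
34. n19.wid = -9  [terminal]
35. n20.sig = 15  [terminal]
36. n18.wid = 30  [f.sig + 15]
37. n21.wid = 9  [(if C₀.env then C₀.wid else A.wid) - 21]
38. n21.env = true  [not C₀.env]
39. n22.wid = 11  [terminal]
40. n23.tag = -9  [terminal]
41. n24.wid = -9  [terminal]
42. n21.pre = -3  [g₀.wid - 14]
43. n25.cnt = false  [C₀.env == true]
44. n26.off = "pk"  [terminal]
45. n27.hot = 21  [terminal]
46. n25.wid = true  [b.hot > 20]
47. n17.pre = 20  [A.wid + C₀.wid - 27]
48. n16.wid = 7  [A.pre - 12]
49. n1.wid = false  [S.cnt == true]
50. n0.wid = true  [not S₁.wid]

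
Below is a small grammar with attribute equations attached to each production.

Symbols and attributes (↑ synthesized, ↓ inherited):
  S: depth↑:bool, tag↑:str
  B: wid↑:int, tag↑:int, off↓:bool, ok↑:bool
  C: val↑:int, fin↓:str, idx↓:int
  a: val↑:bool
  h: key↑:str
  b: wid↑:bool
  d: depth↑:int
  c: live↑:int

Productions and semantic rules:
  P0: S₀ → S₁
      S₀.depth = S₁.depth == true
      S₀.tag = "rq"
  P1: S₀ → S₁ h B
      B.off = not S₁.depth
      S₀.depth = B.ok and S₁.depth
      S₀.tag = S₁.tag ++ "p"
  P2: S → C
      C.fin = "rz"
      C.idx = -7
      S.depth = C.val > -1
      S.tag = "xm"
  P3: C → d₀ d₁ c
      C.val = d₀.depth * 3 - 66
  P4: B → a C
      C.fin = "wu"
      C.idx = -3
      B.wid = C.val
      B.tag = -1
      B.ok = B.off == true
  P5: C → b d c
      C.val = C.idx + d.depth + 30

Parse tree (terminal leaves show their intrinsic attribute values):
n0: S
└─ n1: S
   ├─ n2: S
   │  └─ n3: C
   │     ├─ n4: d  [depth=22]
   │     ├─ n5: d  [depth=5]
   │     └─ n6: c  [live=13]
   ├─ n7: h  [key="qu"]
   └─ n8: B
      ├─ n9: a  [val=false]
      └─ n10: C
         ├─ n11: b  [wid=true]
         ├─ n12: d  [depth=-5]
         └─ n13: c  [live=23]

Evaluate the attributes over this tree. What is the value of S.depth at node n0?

1. n3.fin = "rz"  ["rz"]
2. n3.idx = -7  [-7]
3. n4.depth = 22  [terminal]
4. n5.depth = 5  [terminal]
5. n6.live = 13  [terminal]
6. n3.val = 0  [d₀.depth * 3 - 66]
7. n2.depth = true  [C.val > -1]
8. n2.tag = "xm"  ["xm"]
9. n7.key = "qu"  [terminal]
10. n8.off = false  [not S₁.depth]
11. n9.val = false  [terminal]
12. n10.fin = "wu"  ["wu"]
13. n10.idx = -3  [-3]
14. n11.wid = true  [terminal]
15. n12.depth = -5  [terminal]
16. n13.live = 23  [terminal]
17. n10.val = 22  [C.idx + d.depth + 30]
18. n8.wid = 22  [C.val]
19. n8.tag = -1  [-1]
20. n8.ok = false  [B.off == true]
21. n1.depth = false  [B.ok and S₁.depth]
22. n1.tag = "xmp"  [S₁.tag ++ "p"]
23. n0.depth = false  [S₁.depth == true]
24. n0.tag = "rq"  ["rq"]

false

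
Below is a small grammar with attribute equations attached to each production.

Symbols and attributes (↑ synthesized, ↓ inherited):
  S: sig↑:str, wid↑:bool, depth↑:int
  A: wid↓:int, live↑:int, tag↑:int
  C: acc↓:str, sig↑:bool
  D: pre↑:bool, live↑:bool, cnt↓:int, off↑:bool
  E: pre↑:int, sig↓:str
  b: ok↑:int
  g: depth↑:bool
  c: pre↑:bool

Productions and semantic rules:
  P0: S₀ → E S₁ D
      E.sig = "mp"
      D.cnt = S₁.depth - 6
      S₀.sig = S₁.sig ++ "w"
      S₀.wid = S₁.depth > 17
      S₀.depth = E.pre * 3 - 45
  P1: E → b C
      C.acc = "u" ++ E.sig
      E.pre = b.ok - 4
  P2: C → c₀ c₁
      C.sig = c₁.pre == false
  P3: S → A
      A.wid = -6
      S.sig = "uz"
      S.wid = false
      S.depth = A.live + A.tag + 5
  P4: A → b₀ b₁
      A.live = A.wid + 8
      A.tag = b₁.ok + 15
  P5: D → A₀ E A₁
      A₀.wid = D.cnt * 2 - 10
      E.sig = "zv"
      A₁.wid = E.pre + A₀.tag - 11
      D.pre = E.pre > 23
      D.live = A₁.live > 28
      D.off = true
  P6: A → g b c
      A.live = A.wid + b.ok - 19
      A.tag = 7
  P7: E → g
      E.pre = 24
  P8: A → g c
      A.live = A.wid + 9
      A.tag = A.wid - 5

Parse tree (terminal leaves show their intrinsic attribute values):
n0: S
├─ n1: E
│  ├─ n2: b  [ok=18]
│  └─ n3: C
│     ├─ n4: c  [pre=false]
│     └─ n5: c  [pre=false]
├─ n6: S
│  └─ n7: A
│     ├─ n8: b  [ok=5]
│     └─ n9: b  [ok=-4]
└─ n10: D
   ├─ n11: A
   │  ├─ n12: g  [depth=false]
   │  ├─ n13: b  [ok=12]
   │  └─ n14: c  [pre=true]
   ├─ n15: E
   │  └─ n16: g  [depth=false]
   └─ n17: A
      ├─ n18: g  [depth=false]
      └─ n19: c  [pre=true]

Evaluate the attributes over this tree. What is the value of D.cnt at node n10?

1. n1.sig = "mp"  ["mp"]
2. n2.ok = 18  [terminal]
3. n3.acc = "ump"  ["u" ++ E.sig]
4. n4.pre = false  [terminal]
5. n5.pre = false  [terminal]
6. n3.sig = true  [c₁.pre == false]
7. n1.pre = 14  [b.ok - 4]
8. n7.wid = -6  [-6]
9. n8.ok = 5  [terminal]
10. n9.ok = -4  [terminal]
11. n7.live = 2  [A.wid + 8]
12. n7.tag = 11  [b₁.ok + 15]
13. n6.sig = "uz"  ["uz"]
14. n6.wid = false  [false]
15. n6.depth = 18  [A.live + A.tag + 5]
16. n10.cnt = 12  [S₁.depth - 6]
17. n11.wid = 14  [D.cnt * 2 - 10]
18. n12.depth = false  [terminal]
19. n13.ok = 12  [terminal]
20. n14.pre = true  [terminal]
21. n11.live = 7  [A.wid + b.ok - 19]
22. n11.tag = 7  [7]
23. n15.sig = "zv"  ["zv"]
24. n16.depth = false  [terminal]
25. n15.pre = 24  [24]
26. n17.wid = 20  [E.pre + A₀.tag - 11]
27. n18.depth = false  [terminal]
28. n19.pre = true  [terminal]
29. n17.live = 29  [A.wid + 9]
30. n17.tag = 15  [A.wid - 5]
31. n10.pre = true  [E.pre > 23]
32. n10.live = true  [A₁.live > 28]
33. n10.off = true  [true]
34. n0.sig = "uzw"  [S₁.sig ++ "w"]
35. n0.wid = true  [S₁.depth > 17]
36. n0.depth = -3  [E.pre * 3 - 45]

12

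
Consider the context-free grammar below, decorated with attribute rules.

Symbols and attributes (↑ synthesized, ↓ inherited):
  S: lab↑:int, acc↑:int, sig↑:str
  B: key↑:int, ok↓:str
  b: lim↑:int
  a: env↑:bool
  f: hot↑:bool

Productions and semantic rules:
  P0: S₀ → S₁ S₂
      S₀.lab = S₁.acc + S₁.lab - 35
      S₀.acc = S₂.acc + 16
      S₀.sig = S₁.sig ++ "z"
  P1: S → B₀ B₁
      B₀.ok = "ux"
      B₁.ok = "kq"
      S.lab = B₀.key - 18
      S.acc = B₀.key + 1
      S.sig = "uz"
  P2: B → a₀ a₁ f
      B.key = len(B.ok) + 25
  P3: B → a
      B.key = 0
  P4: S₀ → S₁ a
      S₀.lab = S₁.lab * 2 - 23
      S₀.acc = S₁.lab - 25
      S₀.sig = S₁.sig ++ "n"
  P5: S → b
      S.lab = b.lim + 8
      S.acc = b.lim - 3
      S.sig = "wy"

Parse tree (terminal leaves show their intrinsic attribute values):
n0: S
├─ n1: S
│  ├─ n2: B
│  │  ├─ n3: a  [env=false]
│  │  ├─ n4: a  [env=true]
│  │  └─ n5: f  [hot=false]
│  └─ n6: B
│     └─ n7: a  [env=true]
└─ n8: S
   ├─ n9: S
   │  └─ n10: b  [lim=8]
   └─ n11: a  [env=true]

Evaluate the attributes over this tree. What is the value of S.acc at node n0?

1. n2.ok = "ux"  ["ux"]
2. n3.env = false  [terminal]
3. n4.env = true  [terminal]
4. n5.hot = false  [terminal]
5. n2.key = 27  [len(B.ok) + 25]
6. n6.ok = "kq"  ["kq"]
7. n7.env = true  [terminal]
8. n6.key = 0  [0]
9. n1.lab = 9  [B₀.key - 18]
10. n1.acc = 28  [B₀.key + 1]
11. n1.sig = "uz"  ["uz"]
12. n10.lim = 8  [terminal]
13. n9.lab = 16  [b.lim + 8]
14. n9.acc = 5  [b.lim - 3]
15. n9.sig = "wy"  ["wy"]
16. n11.env = true  [terminal]
17. n8.lab = 9  [S₁.lab * 2 - 23]
18. n8.acc = -9  [S₁.lab - 25]
19. n8.sig = "wyn"  [S₁.sig ++ "n"]
20. n0.lab = 2  [S₁.acc + S₁.lab - 35]
21. n0.acc = 7  [S₂.acc + 16]
22. n0.sig = "uzz"  [S₁.sig ++ "z"]

7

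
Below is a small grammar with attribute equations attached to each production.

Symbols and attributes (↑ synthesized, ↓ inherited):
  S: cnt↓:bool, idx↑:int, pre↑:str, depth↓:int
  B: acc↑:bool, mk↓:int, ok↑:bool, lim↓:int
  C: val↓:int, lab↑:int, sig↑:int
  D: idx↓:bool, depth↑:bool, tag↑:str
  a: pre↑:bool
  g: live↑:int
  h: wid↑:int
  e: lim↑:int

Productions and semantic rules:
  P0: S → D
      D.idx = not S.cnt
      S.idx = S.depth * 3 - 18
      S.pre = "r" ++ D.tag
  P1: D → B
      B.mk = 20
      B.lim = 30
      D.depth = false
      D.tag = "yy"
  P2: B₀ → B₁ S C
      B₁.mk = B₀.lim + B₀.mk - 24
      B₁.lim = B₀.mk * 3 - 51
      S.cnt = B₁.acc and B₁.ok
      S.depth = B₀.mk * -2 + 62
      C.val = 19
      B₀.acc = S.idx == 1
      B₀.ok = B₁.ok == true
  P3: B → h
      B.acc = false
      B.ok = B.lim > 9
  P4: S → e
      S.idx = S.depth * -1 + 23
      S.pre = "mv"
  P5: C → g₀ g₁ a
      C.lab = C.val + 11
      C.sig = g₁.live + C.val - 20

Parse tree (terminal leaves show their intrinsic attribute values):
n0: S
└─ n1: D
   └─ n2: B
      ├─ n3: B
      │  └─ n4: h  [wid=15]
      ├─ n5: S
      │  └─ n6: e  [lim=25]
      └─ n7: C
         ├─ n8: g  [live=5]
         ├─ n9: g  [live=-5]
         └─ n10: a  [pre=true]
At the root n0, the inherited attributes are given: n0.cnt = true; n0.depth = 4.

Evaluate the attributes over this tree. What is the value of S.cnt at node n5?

1. n0.cnt = true  [given at root]
2. n0.depth = 4  [given at root]
3. n1.idx = false  [not S.cnt]
4. n2.mk = 20  [20]
5. n2.lim = 30  [30]
6. n3.mk = 26  [B₀.lim + B₀.mk - 24]
7. n3.lim = 9  [B₀.mk * 3 - 51]
8. n4.wid = 15  [terminal]
9. n3.acc = false  [false]
10. n3.ok = false  [B.lim > 9]
11. n5.cnt = false  [B₁.acc and B₁.ok]
12. n5.depth = 22  [B₀.mk * -2 + 62]
13. n6.lim = 25  [terminal]
14. n5.idx = 1  [S.depth * -1 + 23]
15. n5.pre = "mv"  ["mv"]
16. n7.val = 19  [19]
17. n8.live = 5  [terminal]
18. n9.live = -5  [terminal]
19. n10.pre = true  [terminal]
20. n7.lab = 30  [C.val + 11]
21. n7.sig = -6  [g₁.live + C.val - 20]
22. n2.acc = true  [S.idx == 1]
23. n2.ok = false  [B₁.ok == true]
24. n1.depth = false  [false]
25. n1.tag = "yy"  ["yy"]
26. n0.idx = -6  [S.depth * 3 - 18]
27. n0.pre = "ryy"  ["r" ++ D.tag]

false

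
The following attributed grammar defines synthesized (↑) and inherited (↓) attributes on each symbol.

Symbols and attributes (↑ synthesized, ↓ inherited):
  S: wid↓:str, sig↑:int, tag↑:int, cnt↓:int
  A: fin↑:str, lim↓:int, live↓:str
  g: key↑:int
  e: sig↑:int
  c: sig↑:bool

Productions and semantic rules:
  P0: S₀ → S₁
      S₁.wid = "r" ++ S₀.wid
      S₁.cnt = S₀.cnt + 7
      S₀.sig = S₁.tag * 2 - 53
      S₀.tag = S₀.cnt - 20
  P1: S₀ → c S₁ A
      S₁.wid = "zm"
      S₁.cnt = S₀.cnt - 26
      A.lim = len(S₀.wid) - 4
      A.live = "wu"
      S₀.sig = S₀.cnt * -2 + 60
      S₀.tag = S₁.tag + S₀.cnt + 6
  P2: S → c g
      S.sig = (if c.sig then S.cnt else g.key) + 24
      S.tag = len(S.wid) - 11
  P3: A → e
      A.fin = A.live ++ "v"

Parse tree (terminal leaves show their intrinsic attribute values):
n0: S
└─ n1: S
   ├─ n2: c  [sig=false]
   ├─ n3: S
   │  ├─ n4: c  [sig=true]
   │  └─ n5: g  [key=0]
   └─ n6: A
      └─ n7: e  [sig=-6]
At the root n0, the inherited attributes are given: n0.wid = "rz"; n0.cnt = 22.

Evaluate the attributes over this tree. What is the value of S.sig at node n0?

1. n0.wid = "rz"  [given at root]
2. n0.cnt = 22  [given at root]
3. n1.wid = "rrz"  ["r" ++ S₀.wid]
4. n1.cnt = 29  [S₀.cnt + 7]
5. n2.sig = false  [terminal]
6. n3.wid = "zm"  ["zm"]
7. n3.cnt = 3  [S₀.cnt - 26]
8. n4.sig = true  [terminal]
9. n5.key = 0  [terminal]
10. n3.sig = 27  [(if c.sig then S.cnt else g.key) + 24]
11. n3.tag = -9  [len(S.wid) - 11]
12. n6.lim = -1  [len(S₀.wid) - 4]
13. n6.live = "wu"  ["wu"]
14. n7.sig = -6  [terminal]
15. n6.fin = "wuv"  [A.live ++ "v"]
16. n1.sig = 2  [S₀.cnt * -2 + 60]
17. n1.tag = 26  [S₁.tag + S₀.cnt + 6]
18. n0.sig = -1  [S₁.tag * 2 - 53]
19. n0.tag = 2  [S₀.cnt - 20]

-1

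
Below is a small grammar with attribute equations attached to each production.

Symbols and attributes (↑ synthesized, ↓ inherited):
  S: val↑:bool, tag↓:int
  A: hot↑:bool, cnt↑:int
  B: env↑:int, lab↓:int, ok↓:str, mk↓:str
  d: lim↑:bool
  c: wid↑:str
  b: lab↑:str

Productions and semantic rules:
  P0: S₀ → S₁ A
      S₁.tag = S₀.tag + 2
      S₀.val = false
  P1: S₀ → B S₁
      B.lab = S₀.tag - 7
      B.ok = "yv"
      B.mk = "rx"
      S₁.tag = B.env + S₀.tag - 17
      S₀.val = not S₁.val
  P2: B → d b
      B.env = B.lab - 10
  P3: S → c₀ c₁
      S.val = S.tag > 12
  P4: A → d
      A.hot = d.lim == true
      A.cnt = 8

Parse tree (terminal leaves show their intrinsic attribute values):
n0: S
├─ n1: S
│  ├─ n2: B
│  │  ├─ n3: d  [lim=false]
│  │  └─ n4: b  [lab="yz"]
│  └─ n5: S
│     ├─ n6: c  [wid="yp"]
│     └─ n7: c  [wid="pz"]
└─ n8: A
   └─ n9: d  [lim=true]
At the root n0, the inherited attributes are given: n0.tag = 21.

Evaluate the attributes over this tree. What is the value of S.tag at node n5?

12

1. n0.tag = 21  [given at root]
2. n1.tag = 23  [S₀.tag + 2]
3. n2.lab = 16  [S₀.tag - 7]
4. n2.ok = "yv"  ["yv"]
5. n2.mk = "rx"  ["rx"]
6. n3.lim = false  [terminal]
7. n4.lab = "yz"  [terminal]
8. n2.env = 6  [B.lab - 10]
9. n5.tag = 12  [B.env + S₀.tag - 17]
10. n6.wid = "yp"  [terminal]
11. n7.wid = "pz"  [terminal]
12. n5.val = false  [S.tag > 12]
13. n1.val = true  [not S₁.val]
14. n9.lim = true  [terminal]
15. n8.hot = true  [d.lim == true]
16. n8.cnt = 8  [8]
17. n0.val = false  [false]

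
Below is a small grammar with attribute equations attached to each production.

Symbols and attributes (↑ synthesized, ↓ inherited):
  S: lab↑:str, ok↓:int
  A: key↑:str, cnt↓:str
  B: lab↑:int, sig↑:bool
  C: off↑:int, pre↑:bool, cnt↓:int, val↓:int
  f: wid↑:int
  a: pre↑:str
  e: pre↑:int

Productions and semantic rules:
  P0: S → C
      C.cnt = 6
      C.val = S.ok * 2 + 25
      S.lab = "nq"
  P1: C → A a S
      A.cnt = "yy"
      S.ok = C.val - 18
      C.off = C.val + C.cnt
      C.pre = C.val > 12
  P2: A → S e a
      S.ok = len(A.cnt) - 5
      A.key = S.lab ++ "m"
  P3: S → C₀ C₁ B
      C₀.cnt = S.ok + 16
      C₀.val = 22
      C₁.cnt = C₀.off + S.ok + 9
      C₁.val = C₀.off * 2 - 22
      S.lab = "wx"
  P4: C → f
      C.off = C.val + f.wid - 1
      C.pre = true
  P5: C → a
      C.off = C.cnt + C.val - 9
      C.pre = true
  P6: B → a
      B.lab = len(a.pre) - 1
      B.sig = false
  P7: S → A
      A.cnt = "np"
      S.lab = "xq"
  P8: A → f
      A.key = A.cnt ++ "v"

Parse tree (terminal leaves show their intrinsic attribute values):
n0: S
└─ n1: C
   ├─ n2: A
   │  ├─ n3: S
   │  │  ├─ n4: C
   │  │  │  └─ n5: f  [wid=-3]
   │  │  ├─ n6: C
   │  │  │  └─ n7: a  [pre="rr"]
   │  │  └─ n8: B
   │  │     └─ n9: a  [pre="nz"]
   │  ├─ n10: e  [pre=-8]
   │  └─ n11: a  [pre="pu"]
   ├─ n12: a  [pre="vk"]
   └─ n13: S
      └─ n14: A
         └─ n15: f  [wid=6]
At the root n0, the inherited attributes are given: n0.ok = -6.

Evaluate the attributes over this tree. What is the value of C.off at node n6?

29

1. n0.ok = -6  [given at root]
2. n1.cnt = 6  [6]
3. n1.val = 13  [S.ok * 2 + 25]
4. n2.cnt = "yy"  ["yy"]
5. n3.ok = -3  [len(A.cnt) - 5]
6. n4.cnt = 13  [S.ok + 16]
7. n4.val = 22  [22]
8. n5.wid = -3  [terminal]
9. n4.off = 18  [C.val + f.wid - 1]
10. n4.pre = true  [true]
11. n6.cnt = 24  [C₀.off + S.ok + 9]
12. n6.val = 14  [C₀.off * 2 - 22]
13. n7.pre = "rr"  [terminal]
14. n6.off = 29  [C.cnt + C.val - 9]
15. n6.pre = true  [true]
16. n9.pre = "nz"  [terminal]
17. n8.lab = 1  [len(a.pre) - 1]
18. n8.sig = false  [false]
19. n3.lab = "wx"  ["wx"]
20. n10.pre = -8  [terminal]
21. n11.pre = "pu"  [terminal]
22. n2.key = "wxm"  [S.lab ++ "m"]
23. n12.pre = "vk"  [terminal]
24. n13.ok = -5  [C.val - 18]
25. n14.cnt = "np"  ["np"]
26. n15.wid = 6  [terminal]
27. n14.key = "npv"  [A.cnt ++ "v"]
28. n13.lab = "xq"  ["xq"]
29. n1.off = 19  [C.val + C.cnt]
30. n1.pre = true  [C.val > 12]
31. n0.lab = "nq"  ["nq"]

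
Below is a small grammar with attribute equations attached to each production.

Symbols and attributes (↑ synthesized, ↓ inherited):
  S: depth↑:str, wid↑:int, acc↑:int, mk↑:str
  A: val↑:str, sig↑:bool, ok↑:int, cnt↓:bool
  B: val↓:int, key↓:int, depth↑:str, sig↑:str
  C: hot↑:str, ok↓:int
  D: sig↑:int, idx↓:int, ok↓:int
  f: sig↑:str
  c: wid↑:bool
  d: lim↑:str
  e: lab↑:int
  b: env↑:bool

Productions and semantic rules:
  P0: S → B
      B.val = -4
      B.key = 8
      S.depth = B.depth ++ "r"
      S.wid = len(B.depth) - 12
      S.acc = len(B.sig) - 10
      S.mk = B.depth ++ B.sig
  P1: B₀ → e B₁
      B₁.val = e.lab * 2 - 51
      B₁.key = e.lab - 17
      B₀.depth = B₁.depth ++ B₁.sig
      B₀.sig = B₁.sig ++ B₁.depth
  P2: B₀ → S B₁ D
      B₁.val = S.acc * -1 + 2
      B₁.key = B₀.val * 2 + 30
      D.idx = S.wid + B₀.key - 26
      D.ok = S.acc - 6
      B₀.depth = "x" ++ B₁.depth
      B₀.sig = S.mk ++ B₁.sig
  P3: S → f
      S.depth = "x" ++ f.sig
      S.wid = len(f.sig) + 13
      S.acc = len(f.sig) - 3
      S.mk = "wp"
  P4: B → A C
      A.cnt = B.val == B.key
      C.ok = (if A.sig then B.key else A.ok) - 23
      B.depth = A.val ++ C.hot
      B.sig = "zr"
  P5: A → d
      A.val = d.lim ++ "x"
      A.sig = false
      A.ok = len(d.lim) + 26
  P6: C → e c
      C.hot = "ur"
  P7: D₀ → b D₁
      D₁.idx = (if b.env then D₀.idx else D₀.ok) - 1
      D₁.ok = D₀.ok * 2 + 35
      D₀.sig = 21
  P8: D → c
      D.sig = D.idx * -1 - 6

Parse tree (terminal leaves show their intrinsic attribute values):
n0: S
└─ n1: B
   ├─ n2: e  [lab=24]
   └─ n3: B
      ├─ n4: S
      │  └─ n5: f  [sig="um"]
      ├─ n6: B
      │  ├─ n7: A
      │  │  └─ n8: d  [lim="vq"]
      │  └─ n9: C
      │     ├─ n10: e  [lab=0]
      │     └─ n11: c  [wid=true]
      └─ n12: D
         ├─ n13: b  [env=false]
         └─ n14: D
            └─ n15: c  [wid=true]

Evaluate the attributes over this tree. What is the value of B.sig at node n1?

1. n1.val = -4  [-4]
2. n1.key = 8  [8]
3. n2.lab = 24  [terminal]
4. n3.val = -3  [e.lab * 2 - 51]
5. n3.key = 7  [e.lab - 17]
6. n5.sig = "um"  [terminal]
7. n4.depth = "xum"  ["x" ++ f.sig]
8. n4.wid = 15  [len(f.sig) + 13]
9. n4.acc = -1  [len(f.sig) - 3]
10. n4.mk = "wp"  ["wp"]
11. n6.val = 3  [S.acc * -1 + 2]
12. n6.key = 24  [B₀.val * 2 + 30]
13. n7.cnt = false  [B.val == B.key]
14. n8.lim = "vq"  [terminal]
15. n7.val = "vqx"  [d.lim ++ "x"]
16. n7.sig = false  [false]
17. n7.ok = 28  [len(d.lim) + 26]
18. n9.ok = 5  [(if A.sig then B.key else A.ok) - 23]
19. n10.lab = 0  [terminal]
20. n11.wid = true  [terminal]
21. n9.hot = "ur"  ["ur"]
22. n6.depth = "vqxur"  [A.val ++ C.hot]
23. n6.sig = "zr"  ["zr"]
24. n12.idx = -4  [S.wid + B₀.key - 26]
25. n12.ok = -7  [S.acc - 6]
26. n13.env = false  [terminal]
27. n14.idx = -8  [(if b.env then D₀.idx else D₀.ok) - 1]
28. n14.ok = 21  [D₀.ok * 2 + 35]
29. n15.wid = true  [terminal]
30. n14.sig = 2  [D.idx * -1 - 6]
31. n12.sig = 21  [21]
32. n3.depth = "xvqxur"  ["x" ++ B₁.depth]
33. n3.sig = "wpzr"  [S.mk ++ B₁.sig]
34. n1.depth = "xvqxurwpzr"  [B₁.depth ++ B₁.sig]
35. n1.sig = "wpzrxvqxur"  [B₁.sig ++ B₁.depth]
36. n0.depth = "xvqxurwpzrr"  [B.depth ++ "r"]
37. n0.wid = -2  [len(B.depth) - 12]
38. n0.acc = 0  [len(B.sig) - 10]
39. n0.mk = "xvqxurwpzrwpzrxvqxur"  [B.depth ++ B.sig]

"wpzrxvqxur"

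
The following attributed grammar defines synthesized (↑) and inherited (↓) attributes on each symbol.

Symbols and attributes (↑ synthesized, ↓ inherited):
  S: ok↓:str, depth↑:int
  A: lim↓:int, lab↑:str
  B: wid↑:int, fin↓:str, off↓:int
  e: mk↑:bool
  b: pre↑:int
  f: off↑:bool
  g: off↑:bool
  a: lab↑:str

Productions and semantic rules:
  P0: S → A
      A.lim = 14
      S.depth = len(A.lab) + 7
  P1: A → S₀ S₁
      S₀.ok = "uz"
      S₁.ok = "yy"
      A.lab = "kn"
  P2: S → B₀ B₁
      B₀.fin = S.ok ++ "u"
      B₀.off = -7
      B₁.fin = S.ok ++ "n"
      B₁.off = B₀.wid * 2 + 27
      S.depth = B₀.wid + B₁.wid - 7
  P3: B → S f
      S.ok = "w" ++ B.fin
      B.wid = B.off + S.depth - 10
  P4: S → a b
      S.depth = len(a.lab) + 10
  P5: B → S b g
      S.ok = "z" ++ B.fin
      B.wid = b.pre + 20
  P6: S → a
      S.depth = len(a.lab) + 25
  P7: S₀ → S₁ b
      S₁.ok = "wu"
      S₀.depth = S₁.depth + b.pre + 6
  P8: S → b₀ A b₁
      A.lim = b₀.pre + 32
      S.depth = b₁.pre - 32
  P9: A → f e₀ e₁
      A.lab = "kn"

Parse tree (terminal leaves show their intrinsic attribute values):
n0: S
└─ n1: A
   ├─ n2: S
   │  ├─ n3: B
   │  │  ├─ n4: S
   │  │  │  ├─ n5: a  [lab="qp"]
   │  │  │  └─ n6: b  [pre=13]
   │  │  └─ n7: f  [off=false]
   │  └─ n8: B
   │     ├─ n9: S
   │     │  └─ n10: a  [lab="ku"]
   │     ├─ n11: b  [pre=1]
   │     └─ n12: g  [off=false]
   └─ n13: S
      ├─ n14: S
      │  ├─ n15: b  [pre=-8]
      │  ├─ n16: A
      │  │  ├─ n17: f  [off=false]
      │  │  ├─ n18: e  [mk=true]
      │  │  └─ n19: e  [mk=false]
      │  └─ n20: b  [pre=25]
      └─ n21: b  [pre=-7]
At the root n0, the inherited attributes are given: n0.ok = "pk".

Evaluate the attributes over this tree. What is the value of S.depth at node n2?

9

1. n0.ok = "pk"  [given at root]
2. n1.lim = 14  [14]
3. n2.ok = "uz"  ["uz"]
4. n3.fin = "uzu"  [S.ok ++ "u"]
5. n3.off = -7  [-7]
6. n4.ok = "wuzu"  ["w" ++ B.fin]
7. n5.lab = "qp"  [terminal]
8. n6.pre = 13  [terminal]
9. n4.depth = 12  [len(a.lab) + 10]
10. n7.off = false  [terminal]
11. n3.wid = -5  [B.off + S.depth - 10]
12. n8.fin = "uzn"  [S.ok ++ "n"]
13. n8.off = 17  [B₀.wid * 2 + 27]
14. n9.ok = "zuzn"  ["z" ++ B.fin]
15. n10.lab = "ku"  [terminal]
16. n9.depth = 27  [len(a.lab) + 25]
17. n11.pre = 1  [terminal]
18. n12.off = false  [terminal]
19. n8.wid = 21  [b.pre + 20]
20. n2.depth = 9  [B₀.wid + B₁.wid - 7]
21. n13.ok = "yy"  ["yy"]
22. n14.ok = "wu"  ["wu"]
23. n15.pre = -8  [terminal]
24. n16.lim = 24  [b₀.pre + 32]
25. n17.off = false  [terminal]
26. n18.mk = true  [terminal]
27. n19.mk = false  [terminal]
28. n16.lab = "kn"  ["kn"]
29. n20.pre = 25  [terminal]
30. n14.depth = -7  [b₁.pre - 32]
31. n21.pre = -7  [terminal]
32. n13.depth = -8  [S₁.depth + b.pre + 6]
33. n1.lab = "kn"  ["kn"]
34. n0.depth = 9  [len(A.lab) + 7]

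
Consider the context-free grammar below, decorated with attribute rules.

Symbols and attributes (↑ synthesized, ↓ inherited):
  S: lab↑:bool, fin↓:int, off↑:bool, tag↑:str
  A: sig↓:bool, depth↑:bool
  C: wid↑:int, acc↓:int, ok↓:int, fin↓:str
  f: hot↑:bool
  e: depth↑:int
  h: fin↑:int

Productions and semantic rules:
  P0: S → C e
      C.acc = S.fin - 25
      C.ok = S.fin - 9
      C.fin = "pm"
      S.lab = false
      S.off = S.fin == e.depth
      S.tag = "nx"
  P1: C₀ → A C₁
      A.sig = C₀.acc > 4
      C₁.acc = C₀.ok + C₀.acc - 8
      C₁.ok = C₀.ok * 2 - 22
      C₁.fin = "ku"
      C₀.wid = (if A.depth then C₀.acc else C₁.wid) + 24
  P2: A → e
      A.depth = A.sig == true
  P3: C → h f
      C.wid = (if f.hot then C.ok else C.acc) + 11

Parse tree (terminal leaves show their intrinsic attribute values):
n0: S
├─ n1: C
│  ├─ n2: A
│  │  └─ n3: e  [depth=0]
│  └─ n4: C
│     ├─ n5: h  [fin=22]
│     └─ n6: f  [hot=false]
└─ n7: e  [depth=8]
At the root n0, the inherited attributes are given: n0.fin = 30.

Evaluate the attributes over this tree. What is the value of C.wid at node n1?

29

1. n0.fin = 30  [given at root]
2. n1.acc = 5  [S.fin - 25]
3. n1.ok = 21  [S.fin - 9]
4. n1.fin = "pm"  ["pm"]
5. n2.sig = true  [C₀.acc > 4]
6. n3.depth = 0  [terminal]
7. n2.depth = true  [A.sig == true]
8. n4.acc = 18  [C₀.ok + C₀.acc - 8]
9. n4.ok = 20  [C₀.ok * 2 - 22]
10. n4.fin = "ku"  ["ku"]
11. n5.fin = 22  [terminal]
12. n6.hot = false  [terminal]
13. n4.wid = 29  [(if f.hot then C.ok else C.acc) + 11]
14. n1.wid = 29  [(if A.depth then C₀.acc else C₁.wid) + 24]
15. n7.depth = 8  [terminal]
16. n0.lab = false  [false]
17. n0.off = false  [S.fin == e.depth]
18. n0.tag = "nx"  ["nx"]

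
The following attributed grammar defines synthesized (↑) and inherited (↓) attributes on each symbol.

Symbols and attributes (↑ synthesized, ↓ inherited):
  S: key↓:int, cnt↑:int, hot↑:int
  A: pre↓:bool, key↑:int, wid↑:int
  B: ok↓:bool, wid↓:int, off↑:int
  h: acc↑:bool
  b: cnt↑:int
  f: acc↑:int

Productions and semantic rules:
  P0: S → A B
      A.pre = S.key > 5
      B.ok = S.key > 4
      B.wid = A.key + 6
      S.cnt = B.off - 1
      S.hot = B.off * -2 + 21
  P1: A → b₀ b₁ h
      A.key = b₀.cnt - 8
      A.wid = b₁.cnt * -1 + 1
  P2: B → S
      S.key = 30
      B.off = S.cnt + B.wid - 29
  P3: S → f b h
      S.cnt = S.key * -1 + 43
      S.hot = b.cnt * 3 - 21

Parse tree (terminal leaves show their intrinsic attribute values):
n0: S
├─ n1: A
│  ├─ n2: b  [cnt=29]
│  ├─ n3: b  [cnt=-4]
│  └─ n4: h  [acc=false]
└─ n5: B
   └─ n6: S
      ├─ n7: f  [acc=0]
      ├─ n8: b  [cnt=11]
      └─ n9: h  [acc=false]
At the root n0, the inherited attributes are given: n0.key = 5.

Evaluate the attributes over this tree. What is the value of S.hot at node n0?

-1

1. n0.key = 5  [given at root]
2. n1.pre = false  [S.key > 5]
3. n2.cnt = 29  [terminal]
4. n3.cnt = -4  [terminal]
5. n4.acc = false  [terminal]
6. n1.key = 21  [b₀.cnt - 8]
7. n1.wid = 5  [b₁.cnt * -1 + 1]
8. n5.ok = true  [S.key > 4]
9. n5.wid = 27  [A.key + 6]
10. n6.key = 30  [30]
11. n7.acc = 0  [terminal]
12. n8.cnt = 11  [terminal]
13. n9.acc = false  [terminal]
14. n6.cnt = 13  [S.key * -1 + 43]
15. n6.hot = 12  [b.cnt * 3 - 21]
16. n5.off = 11  [S.cnt + B.wid - 29]
17. n0.cnt = 10  [B.off - 1]
18. n0.hot = -1  [B.off * -2 + 21]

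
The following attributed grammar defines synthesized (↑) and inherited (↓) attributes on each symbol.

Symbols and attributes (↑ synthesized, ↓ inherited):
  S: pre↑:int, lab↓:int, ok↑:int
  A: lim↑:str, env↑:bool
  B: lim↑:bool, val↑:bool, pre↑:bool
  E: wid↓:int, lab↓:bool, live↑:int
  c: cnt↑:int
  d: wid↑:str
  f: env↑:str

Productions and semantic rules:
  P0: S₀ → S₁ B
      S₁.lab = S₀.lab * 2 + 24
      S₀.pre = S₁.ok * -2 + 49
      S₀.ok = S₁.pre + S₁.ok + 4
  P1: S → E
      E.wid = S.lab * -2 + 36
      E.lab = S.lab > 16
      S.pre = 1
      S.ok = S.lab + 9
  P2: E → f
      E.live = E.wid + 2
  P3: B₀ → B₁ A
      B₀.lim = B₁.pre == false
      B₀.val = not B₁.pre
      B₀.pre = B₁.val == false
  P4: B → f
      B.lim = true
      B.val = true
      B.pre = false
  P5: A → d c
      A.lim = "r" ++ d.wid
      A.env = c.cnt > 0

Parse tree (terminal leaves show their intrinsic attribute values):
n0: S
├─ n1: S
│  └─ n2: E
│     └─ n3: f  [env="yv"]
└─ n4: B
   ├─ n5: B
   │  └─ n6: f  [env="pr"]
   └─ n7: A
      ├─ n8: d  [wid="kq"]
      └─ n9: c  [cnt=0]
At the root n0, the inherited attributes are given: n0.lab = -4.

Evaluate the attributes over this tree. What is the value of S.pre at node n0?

1. n0.lab = -4  [given at root]
2. n1.lab = 16  [S₀.lab * 2 + 24]
3. n2.wid = 4  [S.lab * -2 + 36]
4. n2.lab = false  [S.lab > 16]
5. n3.env = "yv"  [terminal]
6. n2.live = 6  [E.wid + 2]
7. n1.pre = 1  [1]
8. n1.ok = 25  [S.lab + 9]
9. n6.env = "pr"  [terminal]
10. n5.lim = true  [true]
11. n5.val = true  [true]
12. n5.pre = false  [false]
13. n8.wid = "kq"  [terminal]
14. n9.cnt = 0  [terminal]
15. n7.lim = "rkq"  ["r" ++ d.wid]
16. n7.env = false  [c.cnt > 0]
17. n4.lim = true  [B₁.pre == false]
18. n4.val = true  [not B₁.pre]
19. n4.pre = false  [B₁.val == false]
20. n0.pre = -1  [S₁.ok * -2 + 49]
21. n0.ok = 30  [S₁.pre + S₁.ok + 4]

-1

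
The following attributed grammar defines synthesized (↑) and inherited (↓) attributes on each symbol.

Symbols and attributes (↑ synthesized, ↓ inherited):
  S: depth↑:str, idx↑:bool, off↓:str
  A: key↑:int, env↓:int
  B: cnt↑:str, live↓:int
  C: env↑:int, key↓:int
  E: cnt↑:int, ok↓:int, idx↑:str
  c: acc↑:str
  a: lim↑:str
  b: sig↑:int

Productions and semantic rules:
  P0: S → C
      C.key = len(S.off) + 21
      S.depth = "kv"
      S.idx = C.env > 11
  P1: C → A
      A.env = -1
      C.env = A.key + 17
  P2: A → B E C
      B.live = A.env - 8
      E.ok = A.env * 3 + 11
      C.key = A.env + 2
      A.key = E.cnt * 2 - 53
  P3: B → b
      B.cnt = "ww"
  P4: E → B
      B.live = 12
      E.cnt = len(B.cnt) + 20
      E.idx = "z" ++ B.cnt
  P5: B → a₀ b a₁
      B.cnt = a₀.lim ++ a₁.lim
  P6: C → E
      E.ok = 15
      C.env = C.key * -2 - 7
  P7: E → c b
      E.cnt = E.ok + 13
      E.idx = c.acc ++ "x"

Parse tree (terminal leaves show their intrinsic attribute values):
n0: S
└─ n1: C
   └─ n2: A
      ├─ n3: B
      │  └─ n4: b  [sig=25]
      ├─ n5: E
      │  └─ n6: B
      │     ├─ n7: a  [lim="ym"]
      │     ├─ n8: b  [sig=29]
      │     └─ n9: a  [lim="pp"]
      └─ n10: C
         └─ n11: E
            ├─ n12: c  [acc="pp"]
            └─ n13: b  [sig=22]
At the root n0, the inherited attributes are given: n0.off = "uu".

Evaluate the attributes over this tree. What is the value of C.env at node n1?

12

1. n0.off = "uu"  [given at root]
2. n1.key = 23  [len(S.off) + 21]
3. n2.env = -1  [-1]
4. n3.live = -9  [A.env - 8]
5. n4.sig = 25  [terminal]
6. n3.cnt = "ww"  ["ww"]
7. n5.ok = 8  [A.env * 3 + 11]
8. n6.live = 12  [12]
9. n7.lim = "ym"  [terminal]
10. n8.sig = 29  [terminal]
11. n9.lim = "pp"  [terminal]
12. n6.cnt = "ympp"  [a₀.lim ++ a₁.lim]
13. n5.cnt = 24  [len(B.cnt) + 20]
14. n5.idx = "zympp"  ["z" ++ B.cnt]
15. n10.key = 1  [A.env + 2]
16. n11.ok = 15  [15]
17. n12.acc = "pp"  [terminal]
18. n13.sig = 22  [terminal]
19. n11.cnt = 28  [E.ok + 13]
20. n11.idx = "ppx"  [c.acc ++ "x"]
21. n10.env = -9  [C.key * -2 - 7]
22. n2.key = -5  [E.cnt * 2 - 53]
23. n1.env = 12  [A.key + 17]
24. n0.depth = "kv"  ["kv"]
25. n0.idx = true  [C.env > 11]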